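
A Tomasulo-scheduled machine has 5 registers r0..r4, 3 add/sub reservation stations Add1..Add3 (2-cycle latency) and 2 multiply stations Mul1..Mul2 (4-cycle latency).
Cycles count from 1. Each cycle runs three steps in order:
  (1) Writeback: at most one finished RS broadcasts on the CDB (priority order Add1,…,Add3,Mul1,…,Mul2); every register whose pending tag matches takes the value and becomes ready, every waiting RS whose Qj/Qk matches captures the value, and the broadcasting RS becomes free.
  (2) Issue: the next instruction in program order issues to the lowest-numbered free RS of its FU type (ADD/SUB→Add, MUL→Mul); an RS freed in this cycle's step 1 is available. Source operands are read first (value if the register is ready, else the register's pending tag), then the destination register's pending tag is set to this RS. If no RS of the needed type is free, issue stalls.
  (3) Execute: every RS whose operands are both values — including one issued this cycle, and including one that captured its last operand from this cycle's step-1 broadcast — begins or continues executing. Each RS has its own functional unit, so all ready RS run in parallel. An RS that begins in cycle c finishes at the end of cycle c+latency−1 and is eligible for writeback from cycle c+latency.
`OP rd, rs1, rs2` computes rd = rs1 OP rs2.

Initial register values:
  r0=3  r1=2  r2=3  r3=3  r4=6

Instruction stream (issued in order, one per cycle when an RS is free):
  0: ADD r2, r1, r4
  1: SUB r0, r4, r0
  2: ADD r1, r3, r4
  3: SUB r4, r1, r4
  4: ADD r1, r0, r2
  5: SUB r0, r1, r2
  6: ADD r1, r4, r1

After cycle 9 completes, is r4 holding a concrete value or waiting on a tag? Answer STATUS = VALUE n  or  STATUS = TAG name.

  c1: issue ADD r2<-Add1  regs: r0:3,r1:2,r2:Add1,r3:3,r4:6
  c2: issue SUB r0<-Add2  regs: r0:Add2,r1:2,r2:Add1,r3:3,r4:6
  c3: CDB Add1=8; issue ADD r1<-Add1  regs: r0:Add2,r1:Add1,r2:8,r3:3,r4:6
  c4: CDB Add2=3; issue SUB r4<-Add2  regs: r0:3,r1:Add1,r2:8,r3:3,r4:Add2
  c5: CDB Add1=9; issue ADD r1<-Add1  regs: r0:3,r1:Add1,r2:8,r3:3,r4:Add2
  c6: issue SUB r0<-Add3  regs: r0:Add3,r1:Add1,r2:8,r3:3,r4:Add2
  c7: CDB Add1=11; issue ADD r1<-Add1  regs: r0:Add3,r1:Add1,r2:8,r3:3,r4:Add2
  c8: CDB Add2=3  regs: r0:Add3,r1:Add1,r2:8,r3:3,r4:3
  c9: CDB Add3=3  regs: r0:3,r1:Add1,r2:8,r3:3,r4:3

STATUS = VALUE 3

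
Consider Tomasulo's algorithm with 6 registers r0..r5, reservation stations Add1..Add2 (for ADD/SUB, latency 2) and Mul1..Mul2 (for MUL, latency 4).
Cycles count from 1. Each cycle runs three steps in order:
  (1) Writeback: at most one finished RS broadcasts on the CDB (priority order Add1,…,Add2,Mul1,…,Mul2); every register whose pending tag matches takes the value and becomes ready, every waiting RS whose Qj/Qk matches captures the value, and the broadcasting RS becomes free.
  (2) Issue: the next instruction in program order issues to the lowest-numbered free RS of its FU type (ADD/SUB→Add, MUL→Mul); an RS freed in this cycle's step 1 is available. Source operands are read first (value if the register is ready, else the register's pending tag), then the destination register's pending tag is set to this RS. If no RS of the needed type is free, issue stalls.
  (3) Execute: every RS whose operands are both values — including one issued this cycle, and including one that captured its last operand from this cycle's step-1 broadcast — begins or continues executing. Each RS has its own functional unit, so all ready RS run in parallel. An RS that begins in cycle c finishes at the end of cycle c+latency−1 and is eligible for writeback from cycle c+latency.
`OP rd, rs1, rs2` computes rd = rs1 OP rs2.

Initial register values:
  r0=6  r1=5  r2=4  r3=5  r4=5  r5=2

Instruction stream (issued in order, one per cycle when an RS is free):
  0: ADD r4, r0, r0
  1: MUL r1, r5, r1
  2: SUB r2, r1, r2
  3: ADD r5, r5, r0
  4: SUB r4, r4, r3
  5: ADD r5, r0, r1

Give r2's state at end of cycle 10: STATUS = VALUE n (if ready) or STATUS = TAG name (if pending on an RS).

STATUS = VALUE 6

cycle 1: issue ADD r4<-Add1 // r0:6,r1:5,r2:4,r3:5,r4:Add1,r5:2
cycle 2: issue MUL r1<-Mul1 // r0:6,r1:Mul1,r2:4,r3:5,r4:Add1,r5:2
cycle 3: CDB Add1=12; issue SUB r2<-Add1 // r0:6,r1:Mul1,r2:Add1,r3:5,r4:12,r5:2
cycle 4: issue ADD r5<-Add2 // r0:6,r1:Mul1,r2:Add1,r3:5,r4:12,r5:Add2
cycle 5: stall // r0:6,r1:Mul1,r2:Add1,r3:5,r4:12,r5:Add2
cycle 6: CDB Add2=8; issue SUB r4<-Add2 // r0:6,r1:Mul1,r2:Add1,r3:5,r4:Add2,r5:8
cycle 7: CDB Mul1=10; stall // r0:6,r1:10,r2:Add1,r3:5,r4:Add2,r5:8
cycle 8: CDB Add2=7; issue ADD r5<-Add2 // r0:6,r1:10,r2:Add1,r3:5,r4:7,r5:Add2
cycle 9: CDB Add1=6 // r0:6,r1:10,r2:6,r3:5,r4:7,r5:Add2
cycle 10: CDB Add2=16 // r0:6,r1:10,r2:6,r3:5,r4:7,r5:16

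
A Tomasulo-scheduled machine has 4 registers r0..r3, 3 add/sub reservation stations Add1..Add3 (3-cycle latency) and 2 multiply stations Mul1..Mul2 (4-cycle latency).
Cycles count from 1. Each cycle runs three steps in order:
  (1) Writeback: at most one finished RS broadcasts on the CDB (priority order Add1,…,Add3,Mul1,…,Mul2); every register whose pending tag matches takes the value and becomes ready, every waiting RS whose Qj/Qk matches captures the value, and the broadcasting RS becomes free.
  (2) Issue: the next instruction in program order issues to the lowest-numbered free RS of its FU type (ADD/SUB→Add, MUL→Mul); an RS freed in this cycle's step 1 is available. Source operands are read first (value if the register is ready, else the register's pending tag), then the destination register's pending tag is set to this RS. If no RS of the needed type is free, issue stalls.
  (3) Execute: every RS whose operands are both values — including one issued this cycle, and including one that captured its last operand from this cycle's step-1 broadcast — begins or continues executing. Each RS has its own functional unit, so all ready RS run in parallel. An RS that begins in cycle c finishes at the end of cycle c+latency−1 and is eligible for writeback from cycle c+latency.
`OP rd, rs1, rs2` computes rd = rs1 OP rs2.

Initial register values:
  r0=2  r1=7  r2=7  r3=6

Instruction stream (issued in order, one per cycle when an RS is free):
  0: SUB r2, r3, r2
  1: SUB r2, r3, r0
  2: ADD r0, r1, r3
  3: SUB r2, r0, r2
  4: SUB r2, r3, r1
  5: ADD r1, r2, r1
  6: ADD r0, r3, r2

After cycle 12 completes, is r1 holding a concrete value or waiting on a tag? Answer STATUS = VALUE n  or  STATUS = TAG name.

cycle 1: issue SUB r2<-Add1 // r0:2,r1:7,r2:Add1,r3:6
cycle 2: issue SUB r2<-Add2 // r0:2,r1:7,r2:Add2,r3:6
cycle 3: issue ADD r0<-Add3 // r0:Add3,r1:7,r2:Add2,r3:6
cycle 4: CDB Add1=-1; issue SUB r2<-Add1 // r0:Add3,r1:7,r2:Add1,r3:6
cycle 5: CDB Add2=4; issue SUB r2<-Add2 // r0:Add3,r1:7,r2:Add2,r3:6
cycle 6: CDB Add3=13; issue ADD r1<-Add3 // r0:13,r1:Add3,r2:Add2,r3:6
cycle 7: stall // r0:13,r1:Add3,r2:Add2,r3:6
cycle 8: CDB Add2=-1; issue ADD r0<-Add2 // r0:Add2,r1:Add3,r2:-1,r3:6
cycle 9: CDB Add1=9 // r0:Add2,r1:Add3,r2:-1,r3:6
cycle 10: - // r0:Add2,r1:Add3,r2:-1,r3:6
cycle 11: CDB Add2=5 // r0:5,r1:Add3,r2:-1,r3:6
cycle 12: CDB Add3=6 // r0:5,r1:6,r2:-1,r3:6

STATUS = VALUE 6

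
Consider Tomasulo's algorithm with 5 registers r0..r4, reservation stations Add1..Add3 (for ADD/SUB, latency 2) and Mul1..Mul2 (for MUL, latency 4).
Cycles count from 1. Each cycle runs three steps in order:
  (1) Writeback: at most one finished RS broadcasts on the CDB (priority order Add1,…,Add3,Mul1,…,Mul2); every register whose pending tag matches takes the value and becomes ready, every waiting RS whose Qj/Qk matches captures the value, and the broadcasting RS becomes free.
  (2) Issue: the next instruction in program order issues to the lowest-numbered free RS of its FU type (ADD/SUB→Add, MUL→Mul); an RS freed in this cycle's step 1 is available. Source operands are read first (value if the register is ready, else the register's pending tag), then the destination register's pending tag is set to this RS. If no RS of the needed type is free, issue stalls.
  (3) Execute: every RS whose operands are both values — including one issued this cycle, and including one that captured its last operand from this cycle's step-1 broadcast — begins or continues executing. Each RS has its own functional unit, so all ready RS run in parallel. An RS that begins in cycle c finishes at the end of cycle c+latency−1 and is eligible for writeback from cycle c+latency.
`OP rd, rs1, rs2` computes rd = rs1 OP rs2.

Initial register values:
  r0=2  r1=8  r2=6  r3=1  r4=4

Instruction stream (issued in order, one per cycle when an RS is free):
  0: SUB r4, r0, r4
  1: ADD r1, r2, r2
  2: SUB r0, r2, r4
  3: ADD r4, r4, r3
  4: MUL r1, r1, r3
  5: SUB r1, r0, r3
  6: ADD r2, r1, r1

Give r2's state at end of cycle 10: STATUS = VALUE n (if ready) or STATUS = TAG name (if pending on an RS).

STATUS = VALUE 14

cycle 1: issue SUB r4<-Add1 // r0:2,r1:8,r2:6,r3:1,r4:Add1
cycle 2: issue ADD r1<-Add2 // r0:2,r1:Add2,r2:6,r3:1,r4:Add1
cycle 3: CDB Add1=-2; issue SUB r0<-Add1 // r0:Add1,r1:Add2,r2:6,r3:1,r4:-2
cycle 4: CDB Add2=12; issue ADD r4<-Add2 // r0:Add1,r1:12,r2:6,r3:1,r4:Add2
cycle 5: CDB Add1=8; issue MUL r1<-Mul1 // r0:8,r1:Mul1,r2:6,r3:1,r4:Add2
cycle 6: CDB Add2=-1; issue SUB r1<-Add1 // r0:8,r1:Add1,r2:6,r3:1,r4:-1
cycle 7: issue ADD r2<-Add2 // r0:8,r1:Add1,r2:Add2,r3:1,r4:-1
cycle 8: CDB Add1=7 // r0:8,r1:7,r2:Add2,r3:1,r4:-1
cycle 9: CDB Mul1=12 // r0:8,r1:7,r2:Add2,r3:1,r4:-1
cycle 10: CDB Add2=14 // r0:8,r1:7,r2:14,r3:1,r4:-1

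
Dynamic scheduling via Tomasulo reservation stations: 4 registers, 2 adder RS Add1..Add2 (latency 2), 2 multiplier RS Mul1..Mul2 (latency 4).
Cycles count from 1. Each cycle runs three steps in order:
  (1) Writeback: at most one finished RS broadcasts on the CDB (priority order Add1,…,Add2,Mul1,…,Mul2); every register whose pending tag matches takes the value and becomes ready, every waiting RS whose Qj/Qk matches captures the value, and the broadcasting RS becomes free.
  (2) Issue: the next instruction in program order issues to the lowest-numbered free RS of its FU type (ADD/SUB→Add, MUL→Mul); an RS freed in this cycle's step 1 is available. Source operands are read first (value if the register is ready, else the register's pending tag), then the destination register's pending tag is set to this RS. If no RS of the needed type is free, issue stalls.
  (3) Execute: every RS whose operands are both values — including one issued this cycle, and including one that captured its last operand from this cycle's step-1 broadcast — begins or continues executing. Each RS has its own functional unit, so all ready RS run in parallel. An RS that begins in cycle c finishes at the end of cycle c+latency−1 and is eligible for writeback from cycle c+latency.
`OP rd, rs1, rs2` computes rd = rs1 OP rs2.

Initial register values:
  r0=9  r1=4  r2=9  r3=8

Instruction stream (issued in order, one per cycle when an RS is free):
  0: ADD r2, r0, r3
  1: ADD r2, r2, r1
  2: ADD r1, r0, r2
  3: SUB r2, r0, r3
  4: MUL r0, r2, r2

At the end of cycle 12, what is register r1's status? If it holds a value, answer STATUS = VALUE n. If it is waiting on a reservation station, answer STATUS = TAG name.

cycle 1: issue ADD r2<-Add1 // r0:9,r1:4,r2:Add1,r3:8
cycle 2: issue ADD r2<-Add2 // r0:9,r1:4,r2:Add2,r3:8
cycle 3: CDB Add1=17; issue ADD r1<-Add1 // r0:9,r1:Add1,r2:Add2,r3:8
cycle 4: stall // r0:9,r1:Add1,r2:Add2,r3:8
cycle 5: CDB Add2=21; issue SUB r2<-Add2 // r0:9,r1:Add1,r2:Add2,r3:8
cycle 6: issue MUL r0<-Mul1 // r0:Mul1,r1:Add1,r2:Add2,r3:8
cycle 7: CDB Add1=30 // r0:Mul1,r1:30,r2:Add2,r3:8
cycle 8: CDB Add2=1 // r0:Mul1,r1:30,r2:1,r3:8
cycle 9: - // r0:Mul1,r1:30,r2:1,r3:8
cycle 10: - // r0:Mul1,r1:30,r2:1,r3:8
cycle 11: - // r0:Mul1,r1:30,r2:1,r3:8
cycle 12: CDB Mul1=1 // r0:1,r1:30,r2:1,r3:8

STATUS = VALUE 30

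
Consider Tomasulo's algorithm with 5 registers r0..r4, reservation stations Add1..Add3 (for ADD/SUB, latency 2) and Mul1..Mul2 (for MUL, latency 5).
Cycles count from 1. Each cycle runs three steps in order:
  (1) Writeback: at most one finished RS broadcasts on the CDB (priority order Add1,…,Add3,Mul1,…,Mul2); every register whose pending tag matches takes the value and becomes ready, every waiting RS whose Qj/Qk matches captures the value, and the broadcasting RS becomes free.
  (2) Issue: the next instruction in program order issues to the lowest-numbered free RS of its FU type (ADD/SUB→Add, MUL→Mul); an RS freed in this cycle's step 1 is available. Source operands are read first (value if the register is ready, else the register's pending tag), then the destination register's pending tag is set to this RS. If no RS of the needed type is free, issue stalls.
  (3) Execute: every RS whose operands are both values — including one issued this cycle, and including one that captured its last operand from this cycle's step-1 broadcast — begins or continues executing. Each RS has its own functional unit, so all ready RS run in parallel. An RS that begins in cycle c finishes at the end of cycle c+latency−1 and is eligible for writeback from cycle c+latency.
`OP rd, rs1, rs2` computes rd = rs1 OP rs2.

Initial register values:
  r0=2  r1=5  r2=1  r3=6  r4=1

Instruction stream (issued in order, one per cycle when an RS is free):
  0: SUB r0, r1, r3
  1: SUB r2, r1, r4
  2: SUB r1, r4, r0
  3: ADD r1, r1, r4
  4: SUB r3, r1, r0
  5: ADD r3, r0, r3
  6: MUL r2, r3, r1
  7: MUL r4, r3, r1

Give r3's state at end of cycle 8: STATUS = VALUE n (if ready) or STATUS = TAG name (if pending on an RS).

cycle 1: issue SUB r0<-Add1 // r0:Add1,r1:5,r2:1,r3:6,r4:1
cycle 2: issue SUB r2<-Add2 // r0:Add1,r1:5,r2:Add2,r3:6,r4:1
cycle 3: CDB Add1=-1; issue SUB r1<-Add1 // r0:-1,r1:Add1,r2:Add2,r3:6,r4:1
cycle 4: CDB Add2=4; issue ADD r1<-Add2 // r0:-1,r1:Add2,r2:4,r3:6,r4:1
cycle 5: CDB Add1=2; issue SUB r3<-Add1 // r0:-1,r1:Add2,r2:4,r3:Add1,r4:1
cycle 6: issue ADD r3<-Add3 // r0:-1,r1:Add2,r2:4,r3:Add3,r4:1
cycle 7: CDB Add2=3; issue MUL r2<-Mul1 // r0:-1,r1:3,r2:Mul1,r3:Add3,r4:1
cycle 8: issue MUL r4<-Mul2 // r0:-1,r1:3,r2:Mul1,r3:Add3,r4:Mul2

STATUS = TAG Add3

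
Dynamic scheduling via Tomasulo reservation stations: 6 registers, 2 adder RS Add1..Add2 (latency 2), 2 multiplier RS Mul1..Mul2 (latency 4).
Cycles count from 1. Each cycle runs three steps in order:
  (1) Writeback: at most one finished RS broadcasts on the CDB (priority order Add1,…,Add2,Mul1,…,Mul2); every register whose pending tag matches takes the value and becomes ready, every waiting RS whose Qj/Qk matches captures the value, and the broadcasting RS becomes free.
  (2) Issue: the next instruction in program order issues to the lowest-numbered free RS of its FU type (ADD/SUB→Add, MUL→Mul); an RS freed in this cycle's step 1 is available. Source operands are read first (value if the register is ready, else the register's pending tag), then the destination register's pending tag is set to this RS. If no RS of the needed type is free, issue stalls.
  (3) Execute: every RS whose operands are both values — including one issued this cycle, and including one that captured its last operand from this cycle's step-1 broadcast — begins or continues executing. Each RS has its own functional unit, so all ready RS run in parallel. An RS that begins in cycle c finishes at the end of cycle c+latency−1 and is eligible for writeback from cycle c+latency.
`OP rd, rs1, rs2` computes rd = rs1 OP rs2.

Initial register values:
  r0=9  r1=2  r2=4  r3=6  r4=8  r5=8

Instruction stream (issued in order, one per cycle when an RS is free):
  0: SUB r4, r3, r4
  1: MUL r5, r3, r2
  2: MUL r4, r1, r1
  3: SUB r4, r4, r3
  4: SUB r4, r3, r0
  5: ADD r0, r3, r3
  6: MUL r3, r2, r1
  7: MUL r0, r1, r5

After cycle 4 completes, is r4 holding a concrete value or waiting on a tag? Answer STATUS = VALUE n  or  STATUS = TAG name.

STATUS = TAG Add1

  c1: issue SUB r4<-Add1  regs: r0:9,r1:2,r2:4,r3:6,r4:Add1,r5:8
  c2: issue MUL r5<-Mul1  regs: r0:9,r1:2,r2:4,r3:6,r4:Add1,r5:Mul1
  c3: CDB Add1=-2; issue MUL r4<-Mul2  regs: r0:9,r1:2,r2:4,r3:6,r4:Mul2,r5:Mul1
  c4: issue SUB r4<-Add1  regs: r0:9,r1:2,r2:4,r3:6,r4:Add1,r5:Mul1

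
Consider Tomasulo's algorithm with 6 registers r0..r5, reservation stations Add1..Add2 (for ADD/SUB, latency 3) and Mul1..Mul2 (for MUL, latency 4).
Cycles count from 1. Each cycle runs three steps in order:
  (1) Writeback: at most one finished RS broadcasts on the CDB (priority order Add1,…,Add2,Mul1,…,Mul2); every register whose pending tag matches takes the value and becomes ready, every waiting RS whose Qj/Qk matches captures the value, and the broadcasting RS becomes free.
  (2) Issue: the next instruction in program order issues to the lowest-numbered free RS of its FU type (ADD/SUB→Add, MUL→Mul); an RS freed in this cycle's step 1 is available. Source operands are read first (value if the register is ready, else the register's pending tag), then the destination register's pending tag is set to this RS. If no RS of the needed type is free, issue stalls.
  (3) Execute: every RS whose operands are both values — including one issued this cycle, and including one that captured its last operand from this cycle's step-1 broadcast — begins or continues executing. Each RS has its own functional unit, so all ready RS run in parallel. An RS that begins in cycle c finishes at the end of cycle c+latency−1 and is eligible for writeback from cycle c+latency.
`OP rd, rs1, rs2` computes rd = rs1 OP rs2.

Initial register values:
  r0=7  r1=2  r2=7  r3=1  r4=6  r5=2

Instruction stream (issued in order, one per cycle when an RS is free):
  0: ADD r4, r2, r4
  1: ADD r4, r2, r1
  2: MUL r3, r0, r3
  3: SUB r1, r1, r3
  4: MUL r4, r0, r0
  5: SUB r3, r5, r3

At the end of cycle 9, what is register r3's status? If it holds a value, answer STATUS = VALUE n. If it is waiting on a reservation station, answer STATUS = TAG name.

  c1: issue ADD r4<-Add1  regs: r0:7,r1:2,r2:7,r3:1,r4:Add1,r5:2
  c2: issue ADD r4<-Add2  regs: r0:7,r1:2,r2:7,r3:1,r4:Add2,r5:2
  c3: issue MUL r3<-Mul1  regs: r0:7,r1:2,r2:7,r3:Mul1,r4:Add2,r5:2
  c4: CDB Add1=13; issue SUB r1<-Add1  regs: r0:7,r1:Add1,r2:7,r3:Mul1,r4:Add2,r5:2
  c5: CDB Add2=9; issue MUL r4<-Mul2  regs: r0:7,r1:Add1,r2:7,r3:Mul1,r4:Mul2,r5:2
  c6: issue SUB r3<-Add2  regs: r0:7,r1:Add1,r2:7,r3:Add2,r4:Mul2,r5:2
  c7: CDB Mul1=7  regs: r0:7,r1:Add1,r2:7,r3:Add2,r4:Mul2,r5:2
  c8: -  regs: r0:7,r1:Add1,r2:7,r3:Add2,r4:Mul2,r5:2
  c9: CDB Mul2=49  regs: r0:7,r1:Add1,r2:7,r3:Add2,r4:49,r5:2

STATUS = TAG Add2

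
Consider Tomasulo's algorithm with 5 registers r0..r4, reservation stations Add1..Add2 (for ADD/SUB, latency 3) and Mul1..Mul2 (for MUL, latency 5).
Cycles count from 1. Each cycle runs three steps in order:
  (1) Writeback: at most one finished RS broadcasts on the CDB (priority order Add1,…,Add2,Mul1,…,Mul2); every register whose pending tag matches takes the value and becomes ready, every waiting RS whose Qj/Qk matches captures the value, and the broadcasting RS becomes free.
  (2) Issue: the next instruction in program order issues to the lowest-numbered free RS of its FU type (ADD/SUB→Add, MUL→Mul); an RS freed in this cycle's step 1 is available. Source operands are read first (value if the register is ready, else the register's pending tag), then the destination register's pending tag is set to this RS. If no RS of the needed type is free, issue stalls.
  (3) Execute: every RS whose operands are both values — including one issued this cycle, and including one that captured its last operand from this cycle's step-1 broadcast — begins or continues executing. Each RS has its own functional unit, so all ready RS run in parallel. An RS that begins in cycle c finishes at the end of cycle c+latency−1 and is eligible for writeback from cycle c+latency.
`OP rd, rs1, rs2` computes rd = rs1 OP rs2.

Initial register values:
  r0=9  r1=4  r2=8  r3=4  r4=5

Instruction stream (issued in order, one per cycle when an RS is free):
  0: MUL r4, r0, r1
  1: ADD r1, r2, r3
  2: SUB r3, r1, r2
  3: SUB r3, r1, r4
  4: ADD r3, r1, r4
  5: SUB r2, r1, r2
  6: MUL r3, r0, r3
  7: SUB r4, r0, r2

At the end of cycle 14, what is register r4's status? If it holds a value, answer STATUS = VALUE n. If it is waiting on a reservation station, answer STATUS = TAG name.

c1: issue MUL r4<-Mul1 | r0:9,r1:4,r2:8,r3:4,r4:Mul1
c2: issue ADD r1<-Add1 | r0:9,r1:Add1,r2:8,r3:4,r4:Mul1
c3: issue SUB r3<-Add2 | r0:9,r1:Add1,r2:8,r3:Add2,r4:Mul1
c4: stall | r0:9,r1:Add1,r2:8,r3:Add2,r4:Mul1
c5: CDB Add1=12; issue SUB r3<-Add1 | r0:9,r1:12,r2:8,r3:Add1,r4:Mul1
c6: CDB Mul1=36; stall | r0:9,r1:12,r2:8,r3:Add1,r4:36
c7: stall | r0:9,r1:12,r2:8,r3:Add1,r4:36
c8: CDB Add2=4; issue ADD r3<-Add2 | r0:9,r1:12,r2:8,r3:Add2,r4:36
c9: CDB Add1=-24; issue SUB r2<-Add1 | r0:9,r1:12,r2:Add1,r3:Add2,r4:36
c10: issue MUL r3<-Mul1 | r0:9,r1:12,r2:Add1,r3:Mul1,r4:36
c11: CDB Add2=48; issue SUB r4<-Add2 | r0:9,r1:12,r2:Add1,r3:Mul1,r4:Add2
c12: CDB Add1=4 | r0:9,r1:12,r2:4,r3:Mul1,r4:Add2
c13: - | r0:9,r1:12,r2:4,r3:Mul1,r4:Add2
c14: - | r0:9,r1:12,r2:4,r3:Mul1,r4:Add2

STATUS = TAG Add2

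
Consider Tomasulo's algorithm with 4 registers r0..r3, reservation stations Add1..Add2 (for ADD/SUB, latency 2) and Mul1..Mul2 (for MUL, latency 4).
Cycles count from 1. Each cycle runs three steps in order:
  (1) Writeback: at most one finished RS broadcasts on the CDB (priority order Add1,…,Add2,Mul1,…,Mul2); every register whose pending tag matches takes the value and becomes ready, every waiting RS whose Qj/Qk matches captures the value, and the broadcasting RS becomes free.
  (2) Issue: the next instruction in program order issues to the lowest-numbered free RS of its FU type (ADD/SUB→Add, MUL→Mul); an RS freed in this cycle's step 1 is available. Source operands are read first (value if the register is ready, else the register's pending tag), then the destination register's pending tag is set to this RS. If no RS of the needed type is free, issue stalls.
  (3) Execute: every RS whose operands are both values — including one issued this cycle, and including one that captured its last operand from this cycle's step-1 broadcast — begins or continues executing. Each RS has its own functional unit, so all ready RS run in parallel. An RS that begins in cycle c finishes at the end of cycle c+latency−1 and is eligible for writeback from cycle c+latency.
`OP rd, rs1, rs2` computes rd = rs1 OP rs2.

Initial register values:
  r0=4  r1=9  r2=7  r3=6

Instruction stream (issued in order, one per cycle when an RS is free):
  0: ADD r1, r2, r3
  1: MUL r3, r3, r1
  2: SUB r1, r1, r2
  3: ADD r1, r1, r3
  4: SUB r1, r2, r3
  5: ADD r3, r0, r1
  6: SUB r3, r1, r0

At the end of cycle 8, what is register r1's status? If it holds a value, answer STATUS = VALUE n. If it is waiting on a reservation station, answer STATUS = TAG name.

c1: issue ADD r1<-Add1 | r0:4,r1:Add1,r2:7,r3:6
c2: issue MUL r3<-Mul1 | r0:4,r1:Add1,r2:7,r3:Mul1
c3: CDB Add1=13; issue SUB r1<-Add1 | r0:4,r1:Add1,r2:7,r3:Mul1
c4: issue ADD r1<-Add2 | r0:4,r1:Add2,r2:7,r3:Mul1
c5: CDB Add1=6; issue SUB r1<-Add1 | r0:4,r1:Add1,r2:7,r3:Mul1
c6: stall | r0:4,r1:Add1,r2:7,r3:Mul1
c7: CDB Mul1=78; stall | r0:4,r1:Add1,r2:7,r3:78
c8: stall | r0:4,r1:Add1,r2:7,r3:78

STATUS = TAG Add1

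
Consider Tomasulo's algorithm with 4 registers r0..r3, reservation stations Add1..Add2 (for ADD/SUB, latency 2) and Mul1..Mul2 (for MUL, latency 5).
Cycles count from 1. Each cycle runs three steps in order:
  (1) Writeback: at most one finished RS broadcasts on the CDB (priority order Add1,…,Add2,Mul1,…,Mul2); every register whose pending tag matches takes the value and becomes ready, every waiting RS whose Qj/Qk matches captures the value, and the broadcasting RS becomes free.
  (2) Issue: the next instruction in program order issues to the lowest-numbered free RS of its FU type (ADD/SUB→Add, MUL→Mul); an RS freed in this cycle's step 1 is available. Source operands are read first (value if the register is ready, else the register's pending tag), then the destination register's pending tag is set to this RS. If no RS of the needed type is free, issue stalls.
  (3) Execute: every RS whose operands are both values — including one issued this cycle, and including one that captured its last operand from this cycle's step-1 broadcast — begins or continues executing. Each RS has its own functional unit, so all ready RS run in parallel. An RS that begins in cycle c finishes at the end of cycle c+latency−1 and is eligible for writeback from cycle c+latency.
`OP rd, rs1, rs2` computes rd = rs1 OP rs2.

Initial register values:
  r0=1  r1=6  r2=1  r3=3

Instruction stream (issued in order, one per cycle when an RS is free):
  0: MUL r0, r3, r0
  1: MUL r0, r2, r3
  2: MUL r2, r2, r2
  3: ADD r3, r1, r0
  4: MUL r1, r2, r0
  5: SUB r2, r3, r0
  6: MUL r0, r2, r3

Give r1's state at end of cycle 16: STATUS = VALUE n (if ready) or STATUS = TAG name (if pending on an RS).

STATUS = TAG Mul2

cycle 1: issue MUL r0<-Mul1 // r0:Mul1,r1:6,r2:1,r3:3
cycle 2: issue MUL r0<-Mul2 // r0:Mul2,r1:6,r2:1,r3:3
cycle 3: stall // r0:Mul2,r1:6,r2:1,r3:3
cycle 4: stall // r0:Mul2,r1:6,r2:1,r3:3
cycle 5: stall // r0:Mul2,r1:6,r2:1,r3:3
cycle 6: CDB Mul1=3; issue MUL r2<-Mul1 // r0:Mul2,r1:6,r2:Mul1,r3:3
cycle 7: CDB Mul2=3; issue ADD r3<-Add1 // r0:3,r1:6,r2:Mul1,r3:Add1
cycle 8: issue MUL r1<-Mul2 // r0:3,r1:Mul2,r2:Mul1,r3:Add1
cycle 9: CDB Add1=9; issue SUB r2<-Add1 // r0:3,r1:Mul2,r2:Add1,r3:9
cycle 10: stall // r0:3,r1:Mul2,r2:Add1,r3:9
cycle 11: CDB Add1=6; stall // r0:3,r1:Mul2,r2:6,r3:9
cycle 12: CDB Mul1=1; issue MUL r0<-Mul1 // r0:Mul1,r1:Mul2,r2:6,r3:9
cycle 13: - // r0:Mul1,r1:Mul2,r2:6,r3:9
cycle 14: - // r0:Mul1,r1:Mul2,r2:6,r3:9
cycle 15: - // r0:Mul1,r1:Mul2,r2:6,r3:9
cycle 16: - // r0:Mul1,r1:Mul2,r2:6,r3:9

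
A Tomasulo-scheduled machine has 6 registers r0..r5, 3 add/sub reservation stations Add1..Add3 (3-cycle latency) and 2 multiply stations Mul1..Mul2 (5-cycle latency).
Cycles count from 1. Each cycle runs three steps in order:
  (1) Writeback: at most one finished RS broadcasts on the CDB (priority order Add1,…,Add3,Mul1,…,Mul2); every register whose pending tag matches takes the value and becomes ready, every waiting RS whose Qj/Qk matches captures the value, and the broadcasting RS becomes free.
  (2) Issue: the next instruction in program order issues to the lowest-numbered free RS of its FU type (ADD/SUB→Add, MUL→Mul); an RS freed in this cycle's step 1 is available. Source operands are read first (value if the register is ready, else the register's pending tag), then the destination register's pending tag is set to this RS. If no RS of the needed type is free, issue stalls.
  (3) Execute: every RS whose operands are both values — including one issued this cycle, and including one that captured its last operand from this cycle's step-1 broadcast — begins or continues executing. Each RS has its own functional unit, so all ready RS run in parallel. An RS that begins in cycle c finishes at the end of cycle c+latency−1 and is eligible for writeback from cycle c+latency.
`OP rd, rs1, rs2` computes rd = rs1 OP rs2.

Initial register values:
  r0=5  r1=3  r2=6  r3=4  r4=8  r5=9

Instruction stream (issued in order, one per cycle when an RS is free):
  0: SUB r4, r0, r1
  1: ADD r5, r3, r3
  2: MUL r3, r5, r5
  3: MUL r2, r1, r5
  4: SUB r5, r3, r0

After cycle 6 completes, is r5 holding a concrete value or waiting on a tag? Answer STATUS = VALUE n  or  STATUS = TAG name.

STATUS = TAG Add1

  c1: issue SUB r4<-Add1  regs: r0:5,r1:3,r2:6,r3:4,r4:Add1,r5:9
  c2: issue ADD r5<-Add2  regs: r0:5,r1:3,r2:6,r3:4,r4:Add1,r5:Add2
  c3: issue MUL r3<-Mul1  regs: r0:5,r1:3,r2:6,r3:Mul1,r4:Add1,r5:Add2
  c4: CDB Add1=2; issue MUL r2<-Mul2  regs: r0:5,r1:3,r2:Mul2,r3:Mul1,r4:2,r5:Add2
  c5: CDB Add2=8; issue SUB r5<-Add1  regs: r0:5,r1:3,r2:Mul2,r3:Mul1,r4:2,r5:Add1
  c6: -  regs: r0:5,r1:3,r2:Mul2,r3:Mul1,r4:2,r5:Add1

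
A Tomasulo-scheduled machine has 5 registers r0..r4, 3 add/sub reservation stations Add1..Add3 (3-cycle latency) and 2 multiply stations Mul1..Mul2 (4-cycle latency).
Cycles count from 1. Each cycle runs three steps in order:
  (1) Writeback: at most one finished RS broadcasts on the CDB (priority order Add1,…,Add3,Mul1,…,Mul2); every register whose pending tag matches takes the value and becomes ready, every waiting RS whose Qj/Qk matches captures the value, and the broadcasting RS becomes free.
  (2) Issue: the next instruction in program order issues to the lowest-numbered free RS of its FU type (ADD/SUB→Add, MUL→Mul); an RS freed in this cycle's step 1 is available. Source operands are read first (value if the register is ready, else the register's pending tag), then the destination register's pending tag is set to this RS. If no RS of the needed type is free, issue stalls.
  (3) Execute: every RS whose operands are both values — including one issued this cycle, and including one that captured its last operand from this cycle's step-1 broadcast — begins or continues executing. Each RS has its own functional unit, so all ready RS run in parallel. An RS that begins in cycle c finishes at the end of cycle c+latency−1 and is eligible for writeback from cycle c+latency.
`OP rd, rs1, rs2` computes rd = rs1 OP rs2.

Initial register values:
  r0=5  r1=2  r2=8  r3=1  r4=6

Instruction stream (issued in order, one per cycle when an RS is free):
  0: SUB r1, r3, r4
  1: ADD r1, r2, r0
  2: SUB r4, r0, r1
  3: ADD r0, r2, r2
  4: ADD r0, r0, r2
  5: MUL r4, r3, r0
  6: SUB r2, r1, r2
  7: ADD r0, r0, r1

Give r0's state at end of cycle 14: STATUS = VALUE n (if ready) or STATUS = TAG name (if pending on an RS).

c1: issue SUB r1<-Add1 | r0:5,r1:Add1,r2:8,r3:1,r4:6
c2: issue ADD r1<-Add2 | r0:5,r1:Add2,r2:8,r3:1,r4:6
c3: issue SUB r4<-Add3 | r0:5,r1:Add2,r2:8,r3:1,r4:Add3
c4: CDB Add1=-5; issue ADD r0<-Add1 | r0:Add1,r1:Add2,r2:8,r3:1,r4:Add3
c5: CDB Add2=13; issue ADD r0<-Add2 | r0:Add2,r1:13,r2:8,r3:1,r4:Add3
c6: issue MUL r4<-Mul1 | r0:Add2,r1:13,r2:8,r3:1,r4:Mul1
c7: CDB Add1=16; issue SUB r2<-Add1 | r0:Add2,r1:13,r2:Add1,r3:1,r4:Mul1
c8: CDB Add3=-8; issue ADD r0<-Add3 | r0:Add3,r1:13,r2:Add1,r3:1,r4:Mul1
c9: - | r0:Add3,r1:13,r2:Add1,r3:1,r4:Mul1
c10: CDB Add1=5 | r0:Add3,r1:13,r2:5,r3:1,r4:Mul1
c11: CDB Add2=24 | r0:Add3,r1:13,r2:5,r3:1,r4:Mul1
c12: - | r0:Add3,r1:13,r2:5,r3:1,r4:Mul1
c13: - | r0:Add3,r1:13,r2:5,r3:1,r4:Mul1
c14: CDB Add3=37 | r0:37,r1:13,r2:5,r3:1,r4:Mul1

STATUS = VALUE 37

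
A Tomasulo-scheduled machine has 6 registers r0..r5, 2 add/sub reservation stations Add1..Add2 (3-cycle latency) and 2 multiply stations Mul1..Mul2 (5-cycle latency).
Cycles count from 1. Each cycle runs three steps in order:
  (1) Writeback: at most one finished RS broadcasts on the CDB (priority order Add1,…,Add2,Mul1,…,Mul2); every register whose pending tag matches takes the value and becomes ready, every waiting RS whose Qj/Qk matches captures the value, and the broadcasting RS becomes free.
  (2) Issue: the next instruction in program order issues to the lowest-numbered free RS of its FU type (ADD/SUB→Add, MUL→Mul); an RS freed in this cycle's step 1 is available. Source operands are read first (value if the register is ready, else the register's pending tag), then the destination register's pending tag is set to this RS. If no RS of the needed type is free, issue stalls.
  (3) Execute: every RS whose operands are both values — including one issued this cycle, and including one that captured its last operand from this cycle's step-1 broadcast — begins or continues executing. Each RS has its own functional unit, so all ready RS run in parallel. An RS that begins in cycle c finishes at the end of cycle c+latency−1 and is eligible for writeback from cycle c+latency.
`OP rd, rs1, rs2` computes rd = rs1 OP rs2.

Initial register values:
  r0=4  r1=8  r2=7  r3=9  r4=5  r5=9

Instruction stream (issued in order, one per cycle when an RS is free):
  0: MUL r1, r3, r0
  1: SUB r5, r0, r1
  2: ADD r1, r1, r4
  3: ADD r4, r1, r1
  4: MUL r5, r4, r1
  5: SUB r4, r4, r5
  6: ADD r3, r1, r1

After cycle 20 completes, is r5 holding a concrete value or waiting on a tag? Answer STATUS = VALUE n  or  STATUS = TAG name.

c1: issue MUL r1<-Mul1 | r0:4,r1:Mul1,r2:7,r3:9,r4:5,r5:9
c2: issue SUB r5<-Add1 | r0:4,r1:Mul1,r2:7,r3:9,r4:5,r5:Add1
c3: issue ADD r1<-Add2 | r0:4,r1:Add2,r2:7,r3:9,r4:5,r5:Add1
c4: stall | r0:4,r1:Add2,r2:7,r3:9,r4:5,r5:Add1
c5: stall | r0:4,r1:Add2,r2:7,r3:9,r4:5,r5:Add1
c6: CDB Mul1=36; stall | r0:4,r1:Add2,r2:7,r3:9,r4:5,r5:Add1
c7: stall | r0:4,r1:Add2,r2:7,r3:9,r4:5,r5:Add1
c8: stall | r0:4,r1:Add2,r2:7,r3:9,r4:5,r5:Add1
c9: CDB Add1=-32; issue ADD r4<-Add1 | r0:4,r1:Add2,r2:7,r3:9,r4:Add1,r5:-32
c10: CDB Add2=41; issue MUL r5<-Mul1 | r0:4,r1:41,r2:7,r3:9,r4:Add1,r5:Mul1
c11: issue SUB r4<-Add2 | r0:4,r1:41,r2:7,r3:9,r4:Add2,r5:Mul1
c12: stall | r0:4,r1:41,r2:7,r3:9,r4:Add2,r5:Mul1
c13: CDB Add1=82; issue ADD r3<-Add1 | r0:4,r1:41,r2:7,r3:Add1,r4:Add2,r5:Mul1
c14: - | r0:4,r1:41,r2:7,r3:Add1,r4:Add2,r5:Mul1
c15: - | r0:4,r1:41,r2:7,r3:Add1,r4:Add2,r5:Mul1
c16: CDB Add1=82 | r0:4,r1:41,r2:7,r3:82,r4:Add2,r5:Mul1
c17: - | r0:4,r1:41,r2:7,r3:82,r4:Add2,r5:Mul1
c18: CDB Mul1=3362 | r0:4,r1:41,r2:7,r3:82,r4:Add2,r5:3362
c19: - | r0:4,r1:41,r2:7,r3:82,r4:Add2,r5:3362
c20: - | r0:4,r1:41,r2:7,r3:82,r4:Add2,r5:3362

STATUS = VALUE 3362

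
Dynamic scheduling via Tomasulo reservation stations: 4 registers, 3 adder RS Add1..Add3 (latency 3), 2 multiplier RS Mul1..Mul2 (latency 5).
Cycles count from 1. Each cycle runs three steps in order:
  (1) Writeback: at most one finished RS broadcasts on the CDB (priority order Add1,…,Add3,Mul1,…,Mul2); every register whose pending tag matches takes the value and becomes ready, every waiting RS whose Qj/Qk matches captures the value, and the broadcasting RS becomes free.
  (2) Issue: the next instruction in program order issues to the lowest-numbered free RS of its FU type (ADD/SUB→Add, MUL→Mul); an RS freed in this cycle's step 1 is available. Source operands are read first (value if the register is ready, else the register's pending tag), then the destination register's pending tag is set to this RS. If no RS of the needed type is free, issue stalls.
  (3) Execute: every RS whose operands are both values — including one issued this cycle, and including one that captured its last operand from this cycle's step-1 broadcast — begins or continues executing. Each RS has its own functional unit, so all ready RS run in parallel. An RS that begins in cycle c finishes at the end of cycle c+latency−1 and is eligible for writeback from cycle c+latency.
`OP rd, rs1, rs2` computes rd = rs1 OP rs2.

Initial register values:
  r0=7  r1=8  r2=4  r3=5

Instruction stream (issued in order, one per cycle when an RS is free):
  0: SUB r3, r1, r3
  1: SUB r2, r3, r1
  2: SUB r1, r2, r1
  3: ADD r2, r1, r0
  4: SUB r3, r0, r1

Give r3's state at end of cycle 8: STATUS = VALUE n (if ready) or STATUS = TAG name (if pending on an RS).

  c1: issue SUB r3<-Add1  regs: r0:7,r1:8,r2:4,r3:Add1
  c2: issue SUB r2<-Add2  regs: r0:7,r1:8,r2:Add2,r3:Add1
  c3: issue SUB r1<-Add3  regs: r0:7,r1:Add3,r2:Add2,r3:Add1
  c4: CDB Add1=3; issue ADD r2<-Add1  regs: r0:7,r1:Add3,r2:Add1,r3:3
  c5: stall  regs: r0:7,r1:Add3,r2:Add1,r3:3
  c6: stall  regs: r0:7,r1:Add3,r2:Add1,r3:3
  c7: CDB Add2=-5; issue SUB r3<-Add2  regs: r0:7,r1:Add3,r2:Add1,r3:Add2
  c8: -  regs: r0:7,r1:Add3,r2:Add1,r3:Add2

STATUS = TAG Add2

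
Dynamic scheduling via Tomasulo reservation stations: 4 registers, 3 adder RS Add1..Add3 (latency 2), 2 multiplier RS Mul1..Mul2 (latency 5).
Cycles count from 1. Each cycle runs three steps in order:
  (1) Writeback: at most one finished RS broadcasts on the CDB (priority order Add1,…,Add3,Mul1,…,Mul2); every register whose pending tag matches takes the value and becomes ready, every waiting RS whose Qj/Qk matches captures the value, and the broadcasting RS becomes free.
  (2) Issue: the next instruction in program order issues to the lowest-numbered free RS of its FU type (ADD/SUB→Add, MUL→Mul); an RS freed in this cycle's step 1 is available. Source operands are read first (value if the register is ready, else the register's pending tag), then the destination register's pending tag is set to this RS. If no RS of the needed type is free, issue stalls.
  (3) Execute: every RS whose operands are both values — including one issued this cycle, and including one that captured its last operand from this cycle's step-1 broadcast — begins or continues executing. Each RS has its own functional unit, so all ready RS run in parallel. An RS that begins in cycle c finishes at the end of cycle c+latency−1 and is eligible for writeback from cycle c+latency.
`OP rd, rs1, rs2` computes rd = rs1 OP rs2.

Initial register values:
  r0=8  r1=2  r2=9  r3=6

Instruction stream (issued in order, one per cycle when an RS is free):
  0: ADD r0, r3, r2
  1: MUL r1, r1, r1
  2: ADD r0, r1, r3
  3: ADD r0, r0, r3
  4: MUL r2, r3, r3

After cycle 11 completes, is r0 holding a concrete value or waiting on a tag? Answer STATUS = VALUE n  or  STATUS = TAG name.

STATUS = VALUE 16

c1: issue ADD r0<-Add1 | r0:Add1,r1:2,r2:9,r3:6
c2: issue MUL r1<-Mul1 | r0:Add1,r1:Mul1,r2:9,r3:6
c3: CDB Add1=15; issue ADD r0<-Add1 | r0:Add1,r1:Mul1,r2:9,r3:6
c4: issue ADD r0<-Add2 | r0:Add2,r1:Mul1,r2:9,r3:6
c5: issue MUL r2<-Mul2 | r0:Add2,r1:Mul1,r2:Mul2,r3:6
c6: - | r0:Add2,r1:Mul1,r2:Mul2,r3:6
c7: CDB Mul1=4 | r0:Add2,r1:4,r2:Mul2,r3:6
c8: - | r0:Add2,r1:4,r2:Mul2,r3:6
c9: CDB Add1=10 | r0:Add2,r1:4,r2:Mul2,r3:6
c10: CDB Mul2=36 | r0:Add2,r1:4,r2:36,r3:6
c11: CDB Add2=16 | r0:16,r1:4,r2:36,r3:6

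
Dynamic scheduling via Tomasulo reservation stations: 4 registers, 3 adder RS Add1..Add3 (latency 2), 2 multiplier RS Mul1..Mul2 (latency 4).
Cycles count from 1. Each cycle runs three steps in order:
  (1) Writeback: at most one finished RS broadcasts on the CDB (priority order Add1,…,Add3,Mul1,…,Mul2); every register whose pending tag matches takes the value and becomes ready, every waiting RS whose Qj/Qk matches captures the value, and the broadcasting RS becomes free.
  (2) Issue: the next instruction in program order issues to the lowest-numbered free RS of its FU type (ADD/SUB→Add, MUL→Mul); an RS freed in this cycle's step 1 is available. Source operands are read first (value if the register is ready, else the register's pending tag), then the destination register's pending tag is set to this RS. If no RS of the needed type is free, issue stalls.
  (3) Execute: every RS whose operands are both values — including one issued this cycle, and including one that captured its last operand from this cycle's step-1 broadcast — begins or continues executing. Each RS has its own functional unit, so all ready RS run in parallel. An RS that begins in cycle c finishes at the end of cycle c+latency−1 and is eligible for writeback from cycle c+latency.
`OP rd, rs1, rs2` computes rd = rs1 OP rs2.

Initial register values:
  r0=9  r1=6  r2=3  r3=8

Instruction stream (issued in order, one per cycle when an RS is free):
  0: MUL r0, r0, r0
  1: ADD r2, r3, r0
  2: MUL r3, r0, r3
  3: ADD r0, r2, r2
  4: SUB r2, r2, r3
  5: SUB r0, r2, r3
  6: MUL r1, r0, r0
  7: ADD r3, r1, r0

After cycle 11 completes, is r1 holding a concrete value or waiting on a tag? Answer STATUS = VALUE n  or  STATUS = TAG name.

  c1: issue MUL r0<-Mul1  regs: r0:Mul1,r1:6,r2:3,r3:8
  c2: issue ADD r2<-Add1  regs: r0:Mul1,r1:6,r2:Add1,r3:8
  c3: issue MUL r3<-Mul2  regs: r0:Mul1,r1:6,r2:Add1,r3:Mul2
  c4: issue ADD r0<-Add2  regs: r0:Add2,r1:6,r2:Add1,r3:Mul2
  c5: CDB Mul1=81; issue SUB r2<-Add3  regs: r0:Add2,r1:6,r2:Add3,r3:Mul2
  c6: stall  regs: r0:Add2,r1:6,r2:Add3,r3:Mul2
  c7: CDB Add1=89; issue SUB r0<-Add1  regs: r0:Add1,r1:6,r2:Add3,r3:Mul2
  c8: issue MUL r1<-Mul1  regs: r0:Add1,r1:Mul1,r2:Add3,r3:Mul2
  c9: CDB Add2=178; issue ADD r3<-Add2  regs: r0:Add1,r1:Mul1,r2:Add3,r3:Add2
  c10: CDB Mul2=648  regs: r0:Add1,r1:Mul1,r2:Add3,r3:Add2
  c11: -  regs: r0:Add1,r1:Mul1,r2:Add3,r3:Add2

STATUS = TAG Mul1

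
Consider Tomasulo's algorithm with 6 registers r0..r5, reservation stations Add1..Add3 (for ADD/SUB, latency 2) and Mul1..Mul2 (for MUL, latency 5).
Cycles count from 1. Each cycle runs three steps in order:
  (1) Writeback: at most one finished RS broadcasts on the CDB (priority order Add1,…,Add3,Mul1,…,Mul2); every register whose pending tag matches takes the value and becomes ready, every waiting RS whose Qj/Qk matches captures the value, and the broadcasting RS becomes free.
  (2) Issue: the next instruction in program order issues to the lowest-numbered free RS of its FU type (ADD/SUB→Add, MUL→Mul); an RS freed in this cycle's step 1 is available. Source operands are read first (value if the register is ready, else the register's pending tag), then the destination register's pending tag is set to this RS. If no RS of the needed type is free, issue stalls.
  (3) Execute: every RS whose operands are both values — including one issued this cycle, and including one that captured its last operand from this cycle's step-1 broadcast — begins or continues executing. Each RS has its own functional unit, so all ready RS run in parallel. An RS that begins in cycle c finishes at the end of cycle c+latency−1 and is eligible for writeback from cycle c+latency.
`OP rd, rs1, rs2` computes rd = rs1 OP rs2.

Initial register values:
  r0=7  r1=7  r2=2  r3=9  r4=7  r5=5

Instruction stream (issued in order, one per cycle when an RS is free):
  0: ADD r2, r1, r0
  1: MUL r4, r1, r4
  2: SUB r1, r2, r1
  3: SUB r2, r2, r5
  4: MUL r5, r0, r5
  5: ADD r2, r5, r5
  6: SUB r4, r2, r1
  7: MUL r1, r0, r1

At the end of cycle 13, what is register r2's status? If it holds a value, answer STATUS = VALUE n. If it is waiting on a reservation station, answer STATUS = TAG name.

cycle 1: issue ADD r2<-Add1 // r0:7,r1:7,r2:Add1,r3:9,r4:7,r5:5
cycle 2: issue MUL r4<-Mul1 // r0:7,r1:7,r2:Add1,r3:9,r4:Mul1,r5:5
cycle 3: CDB Add1=14; issue SUB r1<-Add1 // r0:7,r1:Add1,r2:14,r3:9,r4:Mul1,r5:5
cycle 4: issue SUB r2<-Add2 // r0:7,r1:Add1,r2:Add2,r3:9,r4:Mul1,r5:5
cycle 5: CDB Add1=7; issue MUL r5<-Mul2 // r0:7,r1:7,r2:Add2,r3:9,r4:Mul1,r5:Mul2
cycle 6: CDB Add2=9; issue ADD r2<-Add1 // r0:7,r1:7,r2:Add1,r3:9,r4:Mul1,r5:Mul2
cycle 7: CDB Mul1=49; issue SUB r4<-Add2 // r0:7,r1:7,r2:Add1,r3:9,r4:Add2,r5:Mul2
cycle 8: issue MUL r1<-Mul1 // r0:7,r1:Mul1,r2:Add1,r3:9,r4:Add2,r5:Mul2
cycle 9: - // r0:7,r1:Mul1,r2:Add1,r3:9,r4:Add2,r5:Mul2
cycle 10: CDB Mul2=35 // r0:7,r1:Mul1,r2:Add1,r3:9,r4:Add2,r5:35
cycle 11: - // r0:7,r1:Mul1,r2:Add1,r3:9,r4:Add2,r5:35
cycle 12: CDB Add1=70 // r0:7,r1:Mul1,r2:70,r3:9,r4:Add2,r5:35
cycle 13: CDB Mul1=49 // r0:7,r1:49,r2:70,r3:9,r4:Add2,r5:35

STATUS = VALUE 70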